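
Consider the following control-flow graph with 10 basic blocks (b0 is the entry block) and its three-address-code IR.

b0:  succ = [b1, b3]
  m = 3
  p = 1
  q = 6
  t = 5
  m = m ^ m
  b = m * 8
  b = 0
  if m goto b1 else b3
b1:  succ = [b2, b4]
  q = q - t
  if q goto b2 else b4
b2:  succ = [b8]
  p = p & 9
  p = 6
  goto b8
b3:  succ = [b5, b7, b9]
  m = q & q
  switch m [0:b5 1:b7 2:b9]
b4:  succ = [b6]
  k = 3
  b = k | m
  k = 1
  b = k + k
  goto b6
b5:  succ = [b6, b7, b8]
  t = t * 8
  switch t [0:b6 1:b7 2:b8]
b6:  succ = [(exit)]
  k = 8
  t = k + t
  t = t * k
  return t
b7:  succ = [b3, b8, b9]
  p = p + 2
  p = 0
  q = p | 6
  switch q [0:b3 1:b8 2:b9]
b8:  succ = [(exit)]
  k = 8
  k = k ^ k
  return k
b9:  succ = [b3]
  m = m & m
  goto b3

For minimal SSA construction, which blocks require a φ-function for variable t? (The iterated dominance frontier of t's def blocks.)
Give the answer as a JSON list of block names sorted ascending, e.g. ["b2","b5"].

idom tree: b1←b0 b2←b1 b3←b0 b4←b1 b5←b3 b6←b0 b7←b3 b8←b0 b9←b3
Dom∩ at merges:
  b3: preds {b0,b7,b9}: {b0} ∩ {b0,b3,b7} ∩ {b0,b3,b9} = {b0}; idom=b0
  b6: preds {b4,b5}: {b0,b1,b4} ∩ {b0,b3,b5} = {b0}; idom=b0
  b7: preds {b3,b5}: {b0,b3} ∩ {b0,b3,b5} = {b0,b3}; idom=b3
  b8: preds {b2,b5,b7}: {b0,b1,b2} ∩ {b0,b3,b5} ∩ {b0,b3,b7} = {b0}; idom=b0
  b9: preds {b3,b7}: {b0,b3} ∩ {b0,b3,b7} = {b0,b3}; idom=b3

Frontier:
  b3←b0: walk · to b0
  b3←b7: walk b7→b3 to b0
  b3←b9: walk b9→b3 to b0
  b6←b4: walk b4→b1 to b0
  b6←b5: walk b5→b3 to b0
  b7←b3: walk · to b3
  b7←b5: walk b5 to b3
  b8←b2: walk b2→b1 to b0
  b8←b5: walk b5→b3 to b0
  b8←b7: walk b7→b3 to b0
  b9←b3: walk · to b3
  b9←b7: walk b7 to b3
  DF(b0)=∅
  DF(b1)={b6,b8}
  DF(b2)={b8}
  DF(b3)={b3,b6,b8}
  DF(b4)={b6}
  DF(b5)={b6,b7,b8}
  DF(b6)=∅
  DF(b7)={b3,b8,b9}
  DF(b8)=∅
  DF(b9)={b3}

φ for t: defs {b0,b5,b6}
  DF⁺ = {b3,b6,b7,b8,b9}

Answer: ["b3", "b6", "b7", "b8", "b9"]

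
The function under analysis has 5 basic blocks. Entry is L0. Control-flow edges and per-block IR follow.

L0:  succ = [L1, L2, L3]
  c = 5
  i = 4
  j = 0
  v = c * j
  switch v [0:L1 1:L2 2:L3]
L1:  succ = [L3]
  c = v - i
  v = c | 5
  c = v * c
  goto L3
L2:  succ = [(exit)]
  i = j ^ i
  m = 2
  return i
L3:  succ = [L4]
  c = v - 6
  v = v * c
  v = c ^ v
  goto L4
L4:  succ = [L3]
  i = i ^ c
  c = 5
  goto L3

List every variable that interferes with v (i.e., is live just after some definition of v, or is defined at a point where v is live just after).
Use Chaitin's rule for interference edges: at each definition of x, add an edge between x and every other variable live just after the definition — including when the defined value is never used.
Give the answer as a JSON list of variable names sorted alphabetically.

Per-block:
  L0 def {c,i,j,v} use ∅
  L1 def {c,v} use {i,v}
  L2 def {i,m} use {i,j}
  L3 def {c,v} use {v}
  L4 def {c,i} use {c,i}

Live sets:
  L0 li=∅ lo={i,j,v}
  L1 li={i,v} lo={i,v}
  L2 li={i,j} lo=∅
  L3 li={i,v} lo={c,i,v}
  L4 li={c,i,v} lo={i,v}

Interfere edges:
  c — {i,j,v}
  i — {c,j,m,v}
  j — {c,i,v}
  m — {i}
  v — {c,i,j}

N(v) = ["c", "i", "j"]

Answer: ["c", "i", "j"]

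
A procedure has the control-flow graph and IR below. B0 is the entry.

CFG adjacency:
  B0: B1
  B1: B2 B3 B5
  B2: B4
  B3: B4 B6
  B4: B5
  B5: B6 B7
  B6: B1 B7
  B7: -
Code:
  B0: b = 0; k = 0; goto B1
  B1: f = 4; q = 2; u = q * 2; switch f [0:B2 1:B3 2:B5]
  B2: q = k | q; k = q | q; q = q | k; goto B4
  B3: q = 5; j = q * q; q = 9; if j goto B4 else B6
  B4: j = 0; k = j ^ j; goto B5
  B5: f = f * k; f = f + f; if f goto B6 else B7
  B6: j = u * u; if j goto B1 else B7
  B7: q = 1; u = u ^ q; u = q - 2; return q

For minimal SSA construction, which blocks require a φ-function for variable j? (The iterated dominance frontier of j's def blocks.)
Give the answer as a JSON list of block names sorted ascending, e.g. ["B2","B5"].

Answer: ["B1", "B4", "B5", "B6", "B7"]

Analysis:
idom tree: B1←B0 B2←B1 B3←B1 B4←B1 B5←B1 B6←B1 B7←B1
Dom at joins:
  B1: preds {B0,B6}: {B0} ∩ {B0,B1,B6} = {B0}; idom=B0
  B4: preds {B2,B3}: {B0,B1,B2} ∩ {B0,B1,B3} = {B0,B1}; idom=B1
  B5: preds {B1,B4}: {B0,B1} ∩ {B0,B1,B4} = {B0,B1}; idom=B1
  B6: preds {B3,B5}: {B0,B1,B3} ∩ {B0,B1,B5} = {B0,B1}; idom=B1
  B7: preds {B5,B6}: {B0,B1,B5} ∩ {B0,B1,B6} = {B0,B1}; idom=B1

DF walk-up:
  B1←B0: walk · to B0
  B1←B6: walk B6→B1 to B0
  B4←B2: walk B2 to B1
  B4←B3: walk B3 to B1
  B5←B1: walk · to B1
  B5←B4: walk B4 to B1
  B6←B3: walk B3 to B1
  B6←B5: walk B5 to B1
  B7←B5: walk B5 to B1
  B7←B6: walk B6 to B1
  B0 → ∅
  B1 → {B1}
  B2 → {B4}
  B3 → {B4,B6}
  B4 → {B5}
  B5 → {B6,B7}
  B6 → {B1,B7}
  B7 → ∅

φ for j: defs {B3,B4,B6}
  DF⁺ = {B1,B4,B5,B6,B7}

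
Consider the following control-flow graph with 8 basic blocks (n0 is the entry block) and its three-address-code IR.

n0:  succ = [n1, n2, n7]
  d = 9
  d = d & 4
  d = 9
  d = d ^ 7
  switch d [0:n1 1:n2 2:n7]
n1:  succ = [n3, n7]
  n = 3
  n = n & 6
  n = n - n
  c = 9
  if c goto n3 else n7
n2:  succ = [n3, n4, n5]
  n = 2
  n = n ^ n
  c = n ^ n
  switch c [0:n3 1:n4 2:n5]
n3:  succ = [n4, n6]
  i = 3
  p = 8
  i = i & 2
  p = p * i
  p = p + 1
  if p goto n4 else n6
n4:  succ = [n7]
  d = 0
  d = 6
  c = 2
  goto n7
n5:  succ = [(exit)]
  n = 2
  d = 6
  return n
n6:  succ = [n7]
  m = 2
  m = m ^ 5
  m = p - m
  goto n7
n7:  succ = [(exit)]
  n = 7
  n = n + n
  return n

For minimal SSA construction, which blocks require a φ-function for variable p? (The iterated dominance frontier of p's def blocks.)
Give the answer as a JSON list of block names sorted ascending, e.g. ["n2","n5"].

Answer: ["n4", "n7"]

Working:
idom tree: n1←n0 n2←n0 n3←n0 n4←n0 n5←n2 n6←n3 n7←n0
Join-block Dom:
  n3: preds {n1,n2}: {n0,n1} ∩ {n0,n2} = {n0}; idom=n0
  n4: preds {n2,n3}: {n0,n2} ∩ {n0,n3} = {n0}; idom=n0
  n7: preds {n0,n1,n4,n6}: {n0} ∩ {n0,n1} ∩ {n0,n4} ∩ {n0,n3,n6} = {n0}; idom=n0

DF walk-up:
  join n3 pred n1: n1 stop@n0
  join n3 pred n2: n2 stop@n0
  join n4 pred n2: n2 stop@n0
  join n4 pred n3: n3 stop@n0
  join n7 pred n0: · stop@n0
  join n7 pred n1: n1 stop@n0
  join n7 pred n4: n4 stop@n0
  join n7 pred n6: n6→n3 stop@n0
  DF(n0)=∅
  DF(n1)={n3,n7}
  DF(n2)={n3,n4}
  DF(n3)={n4,n7}
  DF(n4)={n7}
  DF(n5)=∅
  DF(n6)={n7}
  DF(n7)=∅

φ for p: defs {n3}
  DF⁺ = {n4,n7}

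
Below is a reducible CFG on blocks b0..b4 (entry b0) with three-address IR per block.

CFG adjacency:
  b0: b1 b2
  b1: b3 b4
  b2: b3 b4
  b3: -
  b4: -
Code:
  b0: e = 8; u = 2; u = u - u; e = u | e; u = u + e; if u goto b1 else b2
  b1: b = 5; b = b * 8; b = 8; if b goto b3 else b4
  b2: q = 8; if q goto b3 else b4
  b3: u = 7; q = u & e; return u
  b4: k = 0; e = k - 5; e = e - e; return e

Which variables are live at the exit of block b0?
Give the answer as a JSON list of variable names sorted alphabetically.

def/use:
  b0 def {e,u} use ∅
  b1 def {b} use ∅
  b2 def {q} use ∅
  b3 def {q,u} use {e}
  b4 def {e,k} use ∅

Live sets:
  b0 li=∅ lo={e}
  b1 li={e} lo={e}
  b2 li={e} lo={e}
  b3 li={e} lo=∅
  b4 li=∅ lo=∅

live-out(b0) = ["e"]

Answer: ["e"]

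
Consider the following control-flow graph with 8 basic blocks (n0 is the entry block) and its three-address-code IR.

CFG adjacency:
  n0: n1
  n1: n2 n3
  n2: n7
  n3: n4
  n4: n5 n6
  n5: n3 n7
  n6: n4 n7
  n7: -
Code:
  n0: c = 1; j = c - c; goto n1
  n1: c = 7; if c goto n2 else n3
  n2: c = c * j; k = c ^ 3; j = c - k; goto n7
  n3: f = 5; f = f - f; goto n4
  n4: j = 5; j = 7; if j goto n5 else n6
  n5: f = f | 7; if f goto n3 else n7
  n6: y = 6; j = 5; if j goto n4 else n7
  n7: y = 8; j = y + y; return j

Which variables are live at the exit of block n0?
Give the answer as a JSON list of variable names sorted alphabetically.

Answer: ["j"]

Working:
Per-block:
  n0 def {c,j} use ∅
  n1 def {c} use ∅
  n2 def {c,j,k} use {c,j}
  n3 def {f} use ∅
  n4 def {j} use ∅
  n5 def {f} use {f}
  n6 def {j,y} use ∅
  n7 def {j,y} use ∅

Live sets:
  n0 li=∅ lo={j}
  n1 li={j} lo={c,j}
  n2 li={c,j} lo=∅
  n3 li=∅ lo={f}
  n4 li={f} lo={f}
  n5 li={f} lo=∅
  n6 li={f} lo={f}
  n7 li=∅ lo=∅

live-out(n0) = ["j"]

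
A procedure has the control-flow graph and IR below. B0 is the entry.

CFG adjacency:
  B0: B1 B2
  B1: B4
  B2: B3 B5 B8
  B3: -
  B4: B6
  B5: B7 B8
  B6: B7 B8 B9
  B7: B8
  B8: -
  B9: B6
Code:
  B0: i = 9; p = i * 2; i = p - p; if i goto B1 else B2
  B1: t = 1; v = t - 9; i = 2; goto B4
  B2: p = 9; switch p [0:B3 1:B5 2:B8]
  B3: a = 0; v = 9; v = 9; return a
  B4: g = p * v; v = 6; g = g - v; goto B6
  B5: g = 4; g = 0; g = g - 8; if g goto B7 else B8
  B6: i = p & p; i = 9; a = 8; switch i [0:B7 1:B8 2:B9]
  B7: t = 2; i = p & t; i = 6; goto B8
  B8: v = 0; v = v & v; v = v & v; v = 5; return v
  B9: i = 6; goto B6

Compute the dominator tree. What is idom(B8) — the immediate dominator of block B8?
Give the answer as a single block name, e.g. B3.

Answer: B0

Derivation:
idom tree: B1←B0 B2←B0 B3←B2 B4←B1 B5←B2 B6←B4 B7←B0 B8←B0 B9←B6
Dom at joins:
  B6: preds {B4,B9}: {B0,B1,B4} ∩ {B0,B1,B4,B6,B9} = {B0,B1,B4}; idom=B4
  B7: preds {B5,B6}: {B0,B2,B5} ∩ {B0,B1,B4,B6} = {B0}; idom=B0
  B8: preds {B2,B5,B6,B7}: {B0,B2} ∩ {B0,B2,B5} ∩ {B0,B1,B4,B6} ∩ {B0,B7} = {B0}; idom=B0

idom(B8) = B0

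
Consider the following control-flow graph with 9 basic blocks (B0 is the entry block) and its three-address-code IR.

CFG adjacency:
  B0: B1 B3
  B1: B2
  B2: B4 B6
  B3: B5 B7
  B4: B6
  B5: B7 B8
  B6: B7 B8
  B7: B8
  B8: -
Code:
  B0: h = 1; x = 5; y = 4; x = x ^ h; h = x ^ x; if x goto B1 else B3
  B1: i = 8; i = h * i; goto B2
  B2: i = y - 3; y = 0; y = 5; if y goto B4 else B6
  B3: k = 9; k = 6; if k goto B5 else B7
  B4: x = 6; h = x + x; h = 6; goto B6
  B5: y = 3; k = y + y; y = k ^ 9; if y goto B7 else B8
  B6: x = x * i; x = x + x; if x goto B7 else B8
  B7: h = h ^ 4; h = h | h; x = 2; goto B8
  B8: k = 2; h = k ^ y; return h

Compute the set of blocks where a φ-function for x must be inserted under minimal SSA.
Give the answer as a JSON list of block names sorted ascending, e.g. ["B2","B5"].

Answer: ["B6", "B7", "B8"]

Derivation:
idom tree: B1←B0 B2←B1 B3←B0 B4←B2 B5←B3 B6←B2 B7←B0 B8←B0
Dom at joins:
  B6: preds {B2,B4}: {B0,B1,B2} ∩ {B0,B1,B2,B4} = {B0,B1,B2}; idom=B2
  B7: preds {B3,B5,B6}: {B0,B3} ∩ {B0,B3,B5} ∩ {B0,B1,B2,B6} = {B0}; idom=B0
  B8: preds {B5,B6,B7}: {B0,B3,B5} ∩ {B0,B1,B2,B6} ∩ {B0,B7} = {B0}; idom=B0

DF walk-up:
  B6←B2: walk · to B2
  B6←B4: walk B4 to B2
  B7←B3: walk B3 to B0
  B7←B5: walk B5→B3 to B0
  B7←B6: walk B6→B2→B1 to B0
  B8←B5: walk B5→B3 to B0
  B8←B6: walk B6→B2→B1 to B0
  B8←B7: walk B7 to B0
  DF(B0)=∅
  DF(B1)={B7,B8}
  DF(B2)={B7,B8}
  DF(B3)={B7,B8}
  DF(B4)={B6}
  DF(B5)={B7,B8}
  DF(B6)={B7,B8}
  DF(B7)={B8}
  DF(B8)=∅

φ for x: defs {B0,B4,B6,B7}
  DF⁺ = {B6,B7,B8}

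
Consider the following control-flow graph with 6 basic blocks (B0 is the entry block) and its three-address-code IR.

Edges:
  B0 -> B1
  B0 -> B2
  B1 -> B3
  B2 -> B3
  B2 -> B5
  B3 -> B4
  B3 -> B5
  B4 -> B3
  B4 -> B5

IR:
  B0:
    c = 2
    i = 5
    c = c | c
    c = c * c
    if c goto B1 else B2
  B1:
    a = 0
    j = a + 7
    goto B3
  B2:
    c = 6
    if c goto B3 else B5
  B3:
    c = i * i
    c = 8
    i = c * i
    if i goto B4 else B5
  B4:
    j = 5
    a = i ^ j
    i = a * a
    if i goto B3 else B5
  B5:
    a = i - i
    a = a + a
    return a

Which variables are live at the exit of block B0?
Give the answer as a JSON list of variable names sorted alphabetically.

Per-block:
  B0: {c,i} / ∅
  B1: {a,j} / ∅
  B2: {c} / ∅
  B3: {c,i} / {i}
  B4: {a,i,j} / {i}
  B5: {a} / {i}

Backward fixpoint:
  live B0: ∅→{i}
  live B1: {i}→{i}
  live B2: {i}→{i}
  live B3: {i}→{i}
  live B4: {i}→{i}
  live B5: {i}→∅

live-out(B0) = ["i"]

Answer: ["i"]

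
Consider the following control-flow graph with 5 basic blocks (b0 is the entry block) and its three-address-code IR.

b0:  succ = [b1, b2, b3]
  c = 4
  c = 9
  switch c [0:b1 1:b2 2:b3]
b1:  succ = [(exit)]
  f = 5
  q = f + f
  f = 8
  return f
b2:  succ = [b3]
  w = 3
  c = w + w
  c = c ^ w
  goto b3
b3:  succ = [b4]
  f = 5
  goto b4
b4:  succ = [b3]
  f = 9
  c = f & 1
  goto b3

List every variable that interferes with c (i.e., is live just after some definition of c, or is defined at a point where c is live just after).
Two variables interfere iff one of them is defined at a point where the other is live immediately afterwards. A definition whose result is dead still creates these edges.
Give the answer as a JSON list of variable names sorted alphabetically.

Block summaries:
  b0 def {c} use ∅
  b1 def {f,q} use ∅
  b2 def {c,w} use ∅
  b3 def {f} use ∅
  b4 def {c,f} use ∅

Liveness:
  b0 li=∅ lo=∅
  b1 li=∅ lo=∅
  b2 li=∅ lo=∅
  b3 li=∅ lo=∅
  b4 li=∅ lo=∅

Interfere edges:
  c: {w}
  f: ∅
  q: ∅
  w: {c}

N(c) = ["w"]

Answer: ["w"]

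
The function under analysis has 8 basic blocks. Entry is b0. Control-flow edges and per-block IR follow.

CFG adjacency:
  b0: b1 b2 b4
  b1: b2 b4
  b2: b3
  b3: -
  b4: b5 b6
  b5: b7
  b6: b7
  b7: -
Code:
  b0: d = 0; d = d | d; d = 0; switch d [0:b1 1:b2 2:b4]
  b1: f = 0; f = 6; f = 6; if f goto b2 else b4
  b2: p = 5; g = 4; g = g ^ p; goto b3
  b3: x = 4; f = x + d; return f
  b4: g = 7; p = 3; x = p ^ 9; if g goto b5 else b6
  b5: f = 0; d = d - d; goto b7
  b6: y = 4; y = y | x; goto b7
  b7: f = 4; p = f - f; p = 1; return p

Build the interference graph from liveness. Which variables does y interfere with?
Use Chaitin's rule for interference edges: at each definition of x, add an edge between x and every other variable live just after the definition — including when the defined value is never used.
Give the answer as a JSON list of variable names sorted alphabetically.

Answer: ["x"]

Analysis:
def/use:
  b0: {d} / ∅
  b1: {f} / ∅
  b2: {g,p} / ∅
  b3: {f,x} / {d}
  b4: {g,p,x} / ∅
  b5: {d,f} / {d}
  b6: {y} / {x}
  b7: {f,p} / ∅

Liveness:
  b0: in=∅ out={d}
  b1: in={d} out={d}
  b2: in={d} out={d}
  b3: in={d} out=∅
  b4: in={d} out={d,x}
  b5: in={d} out=∅
  b6: in={x} out=∅
  b7: in=∅ out=∅

Conflict graph:
  d: {f,g,p,x}
  f: {d}
  g: {d,p,x}
  p: {d,g}
  x: {d,g,y}
  y: {x}

N(y) = ["x"]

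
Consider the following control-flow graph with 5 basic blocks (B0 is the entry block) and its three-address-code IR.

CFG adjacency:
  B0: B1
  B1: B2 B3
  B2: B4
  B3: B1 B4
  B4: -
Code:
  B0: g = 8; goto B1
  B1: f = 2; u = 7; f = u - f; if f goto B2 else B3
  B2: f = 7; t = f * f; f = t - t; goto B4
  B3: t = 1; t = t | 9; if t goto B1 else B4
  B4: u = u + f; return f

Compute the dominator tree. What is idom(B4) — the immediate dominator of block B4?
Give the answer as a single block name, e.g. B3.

Answer: B1

Working:
idom tree: B1←B0 B2←B1 B3←B1 B4←B1
Dom∩ at merges:
  B1: preds {B0,B3}: {B0} ∩ {B0,B1,B3} = {B0}; idom=B0
  B4: preds {B2,B3}: {B0,B1,B2} ∩ {B0,B1,B3} = {B0,B1}; idom=B1

idom(B4) = B1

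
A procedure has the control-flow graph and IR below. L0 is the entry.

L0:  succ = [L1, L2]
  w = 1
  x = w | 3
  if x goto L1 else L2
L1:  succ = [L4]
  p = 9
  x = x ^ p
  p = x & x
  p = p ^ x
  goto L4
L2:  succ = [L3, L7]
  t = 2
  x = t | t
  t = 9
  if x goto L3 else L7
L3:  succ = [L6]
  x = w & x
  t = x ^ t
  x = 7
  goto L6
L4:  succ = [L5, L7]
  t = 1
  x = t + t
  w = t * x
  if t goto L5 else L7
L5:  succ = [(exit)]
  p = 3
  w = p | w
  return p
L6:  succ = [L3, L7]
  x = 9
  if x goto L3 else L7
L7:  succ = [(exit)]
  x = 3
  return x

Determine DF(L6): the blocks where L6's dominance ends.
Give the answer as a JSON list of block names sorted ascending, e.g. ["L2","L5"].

idom tree: L1←L0 L2←L0 L3←L2 L4←L1 L5←L4 L6←L3 L7←L0
Dom∩ at merges:
  L3: preds {L2,L6}: {L0,L2} ∩ {L0,L2,L3,L6} = {L0,L2}; idom=L2
  L7: preds {L2,L4,L6}: {L0,L2} ∩ {L0,L1,L4} ∩ {L0,L2,L3,L6} = {L0}; idom=L0

DF walk-up:
  L3←L2: walk · to L2
  L3←L6: walk L6→L3 to L2
  L7←L2: walk L2 to L0
  L7←L4: walk L4→L1 to L0
  L7←L6: walk L6→L3→L2 to L0
  L0 → ∅
  L1 → {L7}
  L2 → {L7}
  L3 → {L3,L7}
  L4 → {L7}
  L5 → ∅
  L6 → {L3,L7}
  L7 → ∅

DF(L6) = ["L3", "L7"]

Answer: ["L3", "L7"]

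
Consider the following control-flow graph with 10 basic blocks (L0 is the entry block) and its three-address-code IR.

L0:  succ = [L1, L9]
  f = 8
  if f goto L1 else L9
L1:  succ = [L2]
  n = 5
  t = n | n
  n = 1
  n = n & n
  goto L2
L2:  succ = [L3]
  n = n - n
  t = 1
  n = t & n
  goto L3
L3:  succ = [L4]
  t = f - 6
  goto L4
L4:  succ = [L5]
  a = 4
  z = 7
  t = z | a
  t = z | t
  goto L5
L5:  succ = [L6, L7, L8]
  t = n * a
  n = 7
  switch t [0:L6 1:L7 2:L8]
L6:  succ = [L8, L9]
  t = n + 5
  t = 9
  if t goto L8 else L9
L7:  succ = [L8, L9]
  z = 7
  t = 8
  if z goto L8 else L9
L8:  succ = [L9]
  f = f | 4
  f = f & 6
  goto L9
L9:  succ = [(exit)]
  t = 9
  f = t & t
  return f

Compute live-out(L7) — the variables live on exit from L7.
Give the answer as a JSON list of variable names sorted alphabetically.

Answer: ["f"]

Working:
def/use:
  L0 def {f} use ∅
  L1 def {n,t} use ∅
  L2 def {n,t} use {n}
  L3 def {t} use {f}
  L4 def {a,t,z} use ∅
  L5 def {n,t} use {a,n}
  L6 def {t} use {n}
  L7 def {t,z} use ∅
  L8 def {f} use {f}
  L9 def {f,t} use ∅

Backward fixpoint:
  live L0: ∅→{f}
  live L1: {f}→{f,n}
  live L2: {f,n}→{f,n}
  live L3: {f,n}→{f,n}
  live L4: {f,n}→{a,f,n}
  live L5: {a,f,n}→{f,n}
  live L6: {f,n}→{f}
  live L7: {f}→{f}
  live L8: {f}→∅
  live L9: ∅→∅

live-out(L7) = ["f"]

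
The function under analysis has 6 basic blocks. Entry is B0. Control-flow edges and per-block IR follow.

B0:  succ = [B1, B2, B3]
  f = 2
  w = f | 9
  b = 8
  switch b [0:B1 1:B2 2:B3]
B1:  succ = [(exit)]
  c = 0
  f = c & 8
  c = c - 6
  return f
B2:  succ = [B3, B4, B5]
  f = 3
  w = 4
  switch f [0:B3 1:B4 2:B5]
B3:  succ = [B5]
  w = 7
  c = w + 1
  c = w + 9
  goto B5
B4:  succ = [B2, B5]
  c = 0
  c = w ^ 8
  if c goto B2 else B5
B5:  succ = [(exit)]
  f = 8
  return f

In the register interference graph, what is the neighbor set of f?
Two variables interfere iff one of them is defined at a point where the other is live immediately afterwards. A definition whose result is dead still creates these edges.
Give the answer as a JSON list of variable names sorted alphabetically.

Answer: ["c", "w"]

Derivation:
Block summaries:
  B0: {b,f,w} / ∅
  B1: {c,f} / ∅
  B2: {f,w} / ∅
  B3: {c,w} / ∅
  B4: {c} / {w}
  B5: {f} / ∅

Liveness:
  live B0: ∅→∅
  live B1: ∅→∅
  live B2: ∅→{w}
  live B3: ∅→∅
  live B4: {w}→∅
  live B5: ∅→∅

Interference:
  b↔∅
  c↔{f,w}
  f↔{c,w}
  w↔{c,f}

N(f) = ["c", "w"]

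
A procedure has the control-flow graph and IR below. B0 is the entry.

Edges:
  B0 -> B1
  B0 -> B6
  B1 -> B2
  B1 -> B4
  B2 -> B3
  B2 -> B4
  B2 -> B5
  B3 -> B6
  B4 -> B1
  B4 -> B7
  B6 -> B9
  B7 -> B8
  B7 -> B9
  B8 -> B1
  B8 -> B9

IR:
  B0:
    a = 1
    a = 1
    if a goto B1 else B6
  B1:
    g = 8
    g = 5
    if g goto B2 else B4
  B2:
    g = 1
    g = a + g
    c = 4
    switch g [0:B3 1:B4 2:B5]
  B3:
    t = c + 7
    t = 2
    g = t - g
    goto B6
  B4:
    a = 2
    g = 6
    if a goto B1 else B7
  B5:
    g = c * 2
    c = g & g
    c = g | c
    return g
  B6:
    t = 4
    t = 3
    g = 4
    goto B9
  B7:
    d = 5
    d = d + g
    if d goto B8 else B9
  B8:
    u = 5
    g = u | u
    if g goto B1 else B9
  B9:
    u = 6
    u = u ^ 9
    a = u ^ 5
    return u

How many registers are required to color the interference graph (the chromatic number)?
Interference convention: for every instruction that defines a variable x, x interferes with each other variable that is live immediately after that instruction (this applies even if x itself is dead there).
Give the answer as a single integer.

def/use:
  B0 def {a} use ∅
  B1 def {g} use ∅
  B2 def {c,g} use {a}
  B3 def {g,t} use {c,g}
  B4 def {a,g} use ∅
  B5 def {c,g} use {c}
  B6 def {g,t} use ∅
  B7 def {d} use {g}
  B8 def {g,u} use ∅
  B9 def {a,u} use ∅

Backward fixpoint:
  B0 li=∅ lo={a}
  B1 li={a} lo={a}
  B2 li={a} lo={c,g}
  B3 li={c,g} lo=∅
  B4 li=∅ lo={a,g}
  B5 li={c} lo=∅
  B6 li=∅ lo=∅
  B7 li={a,g} lo={a}
  B8 li={a} lo={a}
  B9 li=∅ lo=∅

Interference:
  a↔{d,g,u}
  c↔{g}
  d↔{a,g}
  g↔{a,c,d,t}
  t↔{g}
  u↔{a}

Colouring:
  {a,d,g} pairwise interfere (3-clique) ⇒ χ ≥ 3
  3-colouring: c0={g,u}  c1={a,c,t}  c2={d}
  χ = 3

Answer: 3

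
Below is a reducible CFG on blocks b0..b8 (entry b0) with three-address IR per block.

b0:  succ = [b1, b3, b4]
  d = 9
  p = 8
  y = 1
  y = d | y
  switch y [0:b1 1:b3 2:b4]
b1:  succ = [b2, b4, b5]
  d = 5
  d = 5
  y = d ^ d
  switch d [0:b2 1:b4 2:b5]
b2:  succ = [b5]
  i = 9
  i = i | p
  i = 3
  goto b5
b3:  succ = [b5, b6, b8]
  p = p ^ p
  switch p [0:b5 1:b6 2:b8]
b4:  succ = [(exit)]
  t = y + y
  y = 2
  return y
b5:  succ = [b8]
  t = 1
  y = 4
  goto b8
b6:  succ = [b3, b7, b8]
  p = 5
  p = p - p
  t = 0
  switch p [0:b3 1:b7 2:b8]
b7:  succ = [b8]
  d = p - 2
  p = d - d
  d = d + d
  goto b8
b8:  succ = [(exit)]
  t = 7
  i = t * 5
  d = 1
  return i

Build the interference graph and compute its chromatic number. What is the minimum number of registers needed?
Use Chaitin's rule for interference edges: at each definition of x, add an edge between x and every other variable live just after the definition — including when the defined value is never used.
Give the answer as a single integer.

Answer: 3

Working:
Block summaries:
  b0 def {d,p,y} use ∅
  b1 def {d,y} use ∅
  b2 def {i} use {p}
  b3 def {p} use {p}
  b4 def {t,y} use {y}
  b5 def {t,y} use ∅
  b6 def {p,t} use ∅
  b7 def {d,p} use {p}
  b8 def {d,i,t} use ∅

Liveness:
  b0 li=∅ lo={p,y}
  b1 li={p} lo={p,y}
  b2 li={p} lo=∅
  b3 li={p} lo=∅
  b4 li={y} lo=∅
  b5 li=∅ lo=∅
  b6 li=∅ lo={p}
  b7 li={p} lo=∅
  b8 li=∅ lo=∅

Conflict graph:
  d — {i,p,y}
  i — {d,p}
  p — {d,i,t,y}
  t — {p}
  y — {d,p}

Colouring:
  {d,i,p} pairwise interfere (3-clique) ⇒ χ ≥ 3
  assign d→R1 i→R2 p→R0 t→R1 y→R2 — no edge inside a register ⇒ χ ≤ 3
  χ = 3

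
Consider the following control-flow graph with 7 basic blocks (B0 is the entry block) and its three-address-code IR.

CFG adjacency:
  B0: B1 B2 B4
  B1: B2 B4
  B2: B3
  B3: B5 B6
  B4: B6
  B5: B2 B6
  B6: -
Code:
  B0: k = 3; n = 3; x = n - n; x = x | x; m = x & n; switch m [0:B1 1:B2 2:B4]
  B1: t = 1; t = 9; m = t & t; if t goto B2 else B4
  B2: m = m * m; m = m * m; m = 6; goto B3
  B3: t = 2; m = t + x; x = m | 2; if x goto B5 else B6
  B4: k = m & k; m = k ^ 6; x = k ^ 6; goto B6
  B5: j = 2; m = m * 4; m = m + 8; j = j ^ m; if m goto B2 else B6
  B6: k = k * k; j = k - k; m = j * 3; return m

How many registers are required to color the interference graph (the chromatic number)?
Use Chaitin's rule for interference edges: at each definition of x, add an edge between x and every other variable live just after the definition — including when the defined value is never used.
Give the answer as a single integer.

Answer: 4

Analysis:
Block summaries:
  B0: def={k,m,n,x} ue=∅
  B1: def={m,t} ue=∅
  B2: def={m} ue={m}
  B3: def={m,t,x} ue={x}
  B4: def={k,m,x} ue={k,m}
  B5: def={j,m} ue={m}
  B6: def={j,k,m} ue={k}

Backward fixpoint:
  B0 li=∅ lo={k,m,x}
  B1 li={k,x} lo={k,m,x}
  B2 li={k,m,x} lo={k,x}
  B3 li={k,x} lo={k,m,x}
  B4 li={k,m} lo={k}
  B5 li={k,m,x} lo={k,m,x}
  B6 li={k} lo=∅

Interference:
  j↔{k,m,x}
  k↔{j,m,n,t,x}
  m↔{j,k,t,x}
  n↔{k,x}
  t↔{k,m,x}
  x↔{j,k,m,n,t}

Colouring:
  lower bound: {j,k,m,x} mutually conflict ⇒ χ ≥ 4
  4-colouring: r0={k}  r1={x}  r2={m,n}  r3={j,t}
  χ = 4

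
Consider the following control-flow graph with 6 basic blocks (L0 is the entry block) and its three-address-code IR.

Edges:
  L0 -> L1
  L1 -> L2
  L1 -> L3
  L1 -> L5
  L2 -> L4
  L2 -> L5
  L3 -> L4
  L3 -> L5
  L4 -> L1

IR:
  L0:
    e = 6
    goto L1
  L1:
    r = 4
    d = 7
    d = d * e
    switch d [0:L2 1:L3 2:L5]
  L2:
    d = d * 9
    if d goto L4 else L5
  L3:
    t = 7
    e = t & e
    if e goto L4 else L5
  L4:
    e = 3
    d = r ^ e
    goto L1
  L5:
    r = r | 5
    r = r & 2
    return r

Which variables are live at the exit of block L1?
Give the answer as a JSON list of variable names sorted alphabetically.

Block summaries:
  L0: {e} / ∅
  L1: {d,r} / {e}
  L2: {d} / {d}
  L3: {e,t} / {e}
  L4: {d,e} / {r}
  L5: {r} / {r}

Live sets:
  L0 li=∅ lo={e}
  L1 li={e} lo={d,e,r}
  L2 li={d,r} lo={r}
  L3 li={e,r} lo={r}
  L4 li={r} lo={e}
  L5 li={r} lo=∅

live-out(L1) = ["d", "e", "r"]

Answer: ["d", "e", "r"]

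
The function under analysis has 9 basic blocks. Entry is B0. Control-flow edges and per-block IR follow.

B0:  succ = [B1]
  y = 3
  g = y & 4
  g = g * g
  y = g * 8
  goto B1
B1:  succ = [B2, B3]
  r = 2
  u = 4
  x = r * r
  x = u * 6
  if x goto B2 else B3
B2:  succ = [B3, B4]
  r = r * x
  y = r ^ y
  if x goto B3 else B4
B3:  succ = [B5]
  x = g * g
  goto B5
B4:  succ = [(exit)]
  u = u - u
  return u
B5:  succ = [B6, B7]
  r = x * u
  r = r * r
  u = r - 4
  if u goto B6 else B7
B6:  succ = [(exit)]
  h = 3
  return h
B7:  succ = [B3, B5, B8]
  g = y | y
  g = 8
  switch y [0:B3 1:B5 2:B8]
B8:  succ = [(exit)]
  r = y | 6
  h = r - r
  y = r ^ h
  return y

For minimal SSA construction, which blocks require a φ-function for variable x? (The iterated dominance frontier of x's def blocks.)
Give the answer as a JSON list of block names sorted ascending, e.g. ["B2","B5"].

idom tree: B1←B0 B2←B1 B3←B1 B4←B2 B5←B3 B6←B5 B7←B5 B8←B7
Dom∩ at merges:
  B3: preds {B1,B2,B7}: {B0,B1} ∩ {B0,B1,B2} ∩ {B0,B1,B3,B5,B7} = {B0,B1}; idom=B1
  B5: preds {B3,B7}: {B0,B1,B3} ∩ {B0,B1,B3,B5,B7} = {B0,B1,B3}; idom=B3

DF derivation:
  join B3 pred B1: · stop@B1
  join B3 pred B2: B2 stop@B1
  join B3 pred B7: B7→B5→B3 stop@B1
  join B5 pred B3: · stop@B3
  join B5 pred B7: B7→B5 stop@B3
  B0 → ∅
  B1 → ∅
  B2 → {B3}
  B3 → {B3}
  B4 → ∅
  B5 → {B3,B5}
  B6 → ∅
  B7 → {B3,B5}
  B8 → ∅

φ for x: defs {B1,B3}
  DF⁺ = {B3}

Answer: ["B3"]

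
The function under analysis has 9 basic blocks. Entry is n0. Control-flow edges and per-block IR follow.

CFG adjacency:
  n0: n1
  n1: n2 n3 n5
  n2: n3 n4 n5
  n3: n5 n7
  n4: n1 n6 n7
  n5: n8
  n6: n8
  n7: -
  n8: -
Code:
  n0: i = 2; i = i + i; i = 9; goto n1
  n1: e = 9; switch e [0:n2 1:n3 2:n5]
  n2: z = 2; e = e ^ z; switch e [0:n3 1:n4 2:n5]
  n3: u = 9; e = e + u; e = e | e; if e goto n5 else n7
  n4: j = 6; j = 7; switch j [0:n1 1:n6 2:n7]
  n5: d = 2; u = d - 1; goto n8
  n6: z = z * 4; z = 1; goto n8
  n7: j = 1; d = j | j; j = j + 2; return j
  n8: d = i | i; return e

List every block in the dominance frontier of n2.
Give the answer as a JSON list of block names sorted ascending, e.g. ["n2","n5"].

Answer: ["n1", "n3", "n5", "n7", "n8"]

Analysis:
idom tree: n1←n0 n2←n1 n3←n1 n4←n2 n5←n1 n6←n4 n7←n1 n8←n1
Dom at joins:
  n1: preds {n0,n4}: {n0} ∩ {n0,n1,n2,n4} = {n0}; idom=n0
  n3: preds {n1,n2}: {n0,n1} ∩ {n0,n1,n2} = {n0,n1}; idom=n1
  n5: preds {n1,n2,n3}: {n0,n1} ∩ {n0,n1,n2} ∩ {n0,n1,n3} = {n0,n1}; idom=n1
  n7: preds {n3,n4}: {n0,n1,n3} ∩ {n0,n1,n2,n4} = {n0,n1}; idom=n1
  n8: preds {n5,n6}: {n0,n1,n5} ∩ {n0,n1,n2,n4,n6} = {n0,n1}; idom=n1

DF walk-up:
  join n1 pred n0: · stop@n0
  join n1 pred n4: n4→n2→n1 stop@n0
  join n3 pred n1: · stop@n1
  join n3 pred n2: n2 stop@n1
  join n5 pred n1: · stop@n1
  join n5 pred n2: n2 stop@n1
  join n5 pred n3: n3 stop@n1
  join n7 pred n3: n3 stop@n1
  join n7 pred n4: n4→n2 stop@n1
  join n8 pred n5: n5 stop@n1
  join n8 pred n6: n6→n4→n2 stop@n1
  n0: DF=∅
  n1: DF={n1}
  n2: DF={n1,n3,n5,n7,n8}
  n3: DF={n5,n7}
  n4: DF={n1,n7,n8}
  n5: DF={n8}
  n6: DF={n8}
  n7: DF=∅
  n8: DF=∅

DF(n2) = ["n1", "n3", "n5", "n7", "n8"]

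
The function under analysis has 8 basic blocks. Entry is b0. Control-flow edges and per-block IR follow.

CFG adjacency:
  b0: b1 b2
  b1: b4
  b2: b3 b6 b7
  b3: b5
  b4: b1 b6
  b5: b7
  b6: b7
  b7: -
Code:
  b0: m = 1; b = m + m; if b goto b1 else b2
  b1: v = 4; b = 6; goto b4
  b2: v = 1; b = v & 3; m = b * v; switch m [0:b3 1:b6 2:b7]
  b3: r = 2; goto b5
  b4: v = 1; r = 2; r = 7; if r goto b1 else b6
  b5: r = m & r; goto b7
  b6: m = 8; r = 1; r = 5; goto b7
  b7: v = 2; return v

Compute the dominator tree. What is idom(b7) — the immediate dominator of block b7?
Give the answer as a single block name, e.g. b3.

idom tree: b1←b0 b2←b0 b3←b2 b4←b1 b5←b3 b6←b0 b7←b0
Dom at joins:
  b1: preds {b0,b4}: {b0} ∩ {b0,b1,b4} = {b0}; idom=b0
  b6: preds {b2,b4}: {b0,b2} ∩ {b0,b1,b4} = {b0}; idom=b0
  b7: preds {b2,b5,b6}: {b0,b2} ∩ {b0,b2,b3,b5} ∩ {b0,b6} = {b0}; idom=b0

idom(b7) = b0

Answer: b0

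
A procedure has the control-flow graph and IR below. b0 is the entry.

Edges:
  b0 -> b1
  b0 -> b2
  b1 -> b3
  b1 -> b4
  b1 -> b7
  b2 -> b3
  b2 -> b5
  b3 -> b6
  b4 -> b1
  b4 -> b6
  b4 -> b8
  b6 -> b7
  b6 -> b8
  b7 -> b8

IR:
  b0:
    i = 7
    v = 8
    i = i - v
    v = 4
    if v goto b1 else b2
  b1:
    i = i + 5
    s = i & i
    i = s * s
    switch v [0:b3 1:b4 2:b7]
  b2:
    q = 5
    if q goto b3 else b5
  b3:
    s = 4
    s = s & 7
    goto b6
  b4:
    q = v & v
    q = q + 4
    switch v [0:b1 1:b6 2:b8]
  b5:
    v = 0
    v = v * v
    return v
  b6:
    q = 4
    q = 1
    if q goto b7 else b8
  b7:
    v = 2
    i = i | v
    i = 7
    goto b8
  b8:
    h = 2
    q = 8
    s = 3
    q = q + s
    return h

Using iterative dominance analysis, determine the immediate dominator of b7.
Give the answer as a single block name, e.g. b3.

Answer: b0

Derivation:
idom tree: b1←b0 b2←b0 b3←b0 b4←b1 b5←b2 b6←b0 b7←b0 b8←b0
Dom at joins:
  b1: preds {b0,b4}: {b0} ∩ {b0,b1,b4} = {b0}; idom=b0
  b3: preds {b1,b2}: {b0,b1} ∩ {b0,b2} = {b0}; idom=b0
  b6: preds {b3,b4}: {b0,b3} ∩ {b0,b1,b4} = {b0}; idom=b0
  b7: preds {b1,b6}: {b0,b1} ∩ {b0,b6} = {b0}; idom=b0
  b8: preds {b4,b6,b7}: {b0,b1,b4} ∩ {b0,b6} ∩ {b0,b7} = {b0}; idom=b0

idom(b7) = b0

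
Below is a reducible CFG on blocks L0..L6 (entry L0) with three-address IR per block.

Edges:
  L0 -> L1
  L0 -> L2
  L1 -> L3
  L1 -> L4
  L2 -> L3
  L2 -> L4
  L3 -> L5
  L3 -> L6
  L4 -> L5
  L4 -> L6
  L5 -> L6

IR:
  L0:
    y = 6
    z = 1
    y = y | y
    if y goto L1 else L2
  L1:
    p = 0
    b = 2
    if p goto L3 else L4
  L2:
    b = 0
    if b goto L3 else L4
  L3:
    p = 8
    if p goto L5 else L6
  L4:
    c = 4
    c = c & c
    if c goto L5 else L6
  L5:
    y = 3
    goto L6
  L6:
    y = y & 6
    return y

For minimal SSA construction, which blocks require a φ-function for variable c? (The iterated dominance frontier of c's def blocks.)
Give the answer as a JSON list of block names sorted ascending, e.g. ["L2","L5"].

Answer: ["L5", "L6"]

Working:
idom tree: L1←L0 L2←L0 L3←L0 L4←L0 L5←L0 L6←L0
Dom∩ at merges:
  L3: preds {L1,L2}: {L0,L1} ∩ {L0,L2} = {L0}; idom=L0
  L4: preds {L1,L2}: {L0,L1} ∩ {L0,L2} = {L0}; idom=L0
  L5: preds {L3,L4}: {L0,L3} ∩ {L0,L4} = {L0}; idom=L0
  L6: preds {L3,L4,L5}: {L0,L3} ∩ {L0,L4} ∩ {L0,L5} = {L0}; idom=L0

DF walk-up:
  join L3 pred L1: L1 stop@L0
  join L3 pred L2: L2 stop@L0
  join L4 pred L1: L1 stop@L0
  join L4 pred L2: L2 stop@L0
  join L5 pred L3: L3 stop@L0
  join L5 pred L4: L4 stop@L0
  join L6 pred L3: L3 stop@L0
  join L6 pred L4: L4 stop@L0
  join L6 pred L5: L5 stop@L0
  L0: DF=∅
  L1: DF={L3,L4}
  L2: DF={L3,L4}
  L3: DF={L5,L6}
  L4: DF={L5,L6}
  L5: DF={L6}
  L6: DF=∅

φ for c: defs {L4}
  DF⁺ = {L5,L6}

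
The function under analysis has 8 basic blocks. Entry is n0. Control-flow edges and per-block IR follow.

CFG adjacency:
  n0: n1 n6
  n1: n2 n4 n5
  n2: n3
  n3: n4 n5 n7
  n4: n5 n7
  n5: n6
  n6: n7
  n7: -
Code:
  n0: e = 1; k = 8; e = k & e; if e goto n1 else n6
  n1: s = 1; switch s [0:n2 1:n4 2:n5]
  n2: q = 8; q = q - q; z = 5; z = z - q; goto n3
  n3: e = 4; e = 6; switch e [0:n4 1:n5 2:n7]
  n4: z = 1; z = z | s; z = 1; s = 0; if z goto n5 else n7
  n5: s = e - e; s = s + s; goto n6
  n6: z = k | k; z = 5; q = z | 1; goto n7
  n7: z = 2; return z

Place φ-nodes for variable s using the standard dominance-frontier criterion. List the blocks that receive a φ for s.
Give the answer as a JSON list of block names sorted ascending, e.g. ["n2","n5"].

idom tree: n1←n0 n2←n1 n3←n2 n4←n1 n5←n1 n6←n0 n7←n0
Dom at joins:
  n4: preds {n1,n3}: {n0,n1} ∩ {n0,n1,n2,n3} = {n0,n1}; idom=n1
  n5: preds {n1,n3,n4}: {n0,n1} ∩ {n0,n1,n2,n3} ∩ {n0,n1,n4} = {n0,n1}; idom=n1
  n6: preds {n0,n5}: {n0} ∩ {n0,n1,n5} = {n0}; idom=n0
  n7: preds {n3,n4,n6}: {n0,n1,n2,n3} ∩ {n0,n1,n4} ∩ {n0,n6} = {n0}; idom=n0

DF walk-up:
  join n4 pred n1: · stop@n1
  join n4 pred n3: n3→n2 stop@n1
  join n5 pred n1: · stop@n1
  join n5 pred n3: n3→n2 stop@n1
  join n5 pred n4: n4 stop@n1
  join n6 pred n0: · stop@n0
  join n6 pred n5: n5→n1 stop@n0
  join n7 pred n3: n3→n2→n1 stop@n0
  join n7 pred n4: n4→n1 stop@n0
  join n7 pred n6: n6 stop@n0
  n0 → ∅
  n1 → {n6,n7}
  n2 → {n4,n5,n7}
  n3 → {n4,n5,n7}
  n4 → {n5,n7}
  n5 → {n6}
  n6 → {n7}
  n7 → ∅

φ for s: defs {n1,n4,n5}
  DF⁺ = {n5,n6,n7}

Answer: ["n5", "n6", "n7"]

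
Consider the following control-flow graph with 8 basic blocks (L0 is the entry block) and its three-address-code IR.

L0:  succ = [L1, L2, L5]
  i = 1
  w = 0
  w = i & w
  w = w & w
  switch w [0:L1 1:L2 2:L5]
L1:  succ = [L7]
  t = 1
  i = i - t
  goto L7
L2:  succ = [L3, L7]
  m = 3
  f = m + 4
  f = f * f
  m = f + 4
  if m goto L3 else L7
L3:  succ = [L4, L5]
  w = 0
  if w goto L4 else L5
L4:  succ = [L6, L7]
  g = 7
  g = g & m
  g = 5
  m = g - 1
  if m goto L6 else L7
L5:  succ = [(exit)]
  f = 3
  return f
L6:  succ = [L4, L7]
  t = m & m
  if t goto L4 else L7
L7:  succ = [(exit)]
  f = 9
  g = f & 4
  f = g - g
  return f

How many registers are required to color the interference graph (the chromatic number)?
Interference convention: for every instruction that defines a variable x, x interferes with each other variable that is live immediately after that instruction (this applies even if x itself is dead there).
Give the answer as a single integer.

Answer: 2

Working:
def/use:
  L0 def {i,w} use ∅
  L1 def {i,t} use {i}
  L2 def {f,m} use ∅
  L3 def {w} use ∅
  L4 def {g,m} use {m}
  L5 def {f} use ∅
  L6 def {t} use {m}
  L7 def {f,g} use ∅

Liveness:
  L0: in=∅ out={i}
  L1: in={i} out=∅
  L2: in=∅ out={m}
  L3: in={m} out={m}
  L4: in={m} out={m}
  L5: in=∅ out=∅
  L6: in={m} out={m}
  L7: in=∅ out=∅

Conflict graph:
  f — ∅
  g — {m}
  i — {t,w}
  m — {g,t,w}
  t — {i,m}
  w — {i,m}

Colouring:
  clique {g,m} ⇒ need ≥ 2
  assign f→R0 g→R1 i→R0 m→R0 t→R1 w→R1 — no edge inside a register ⇒ χ ≤ 2
  χ = 2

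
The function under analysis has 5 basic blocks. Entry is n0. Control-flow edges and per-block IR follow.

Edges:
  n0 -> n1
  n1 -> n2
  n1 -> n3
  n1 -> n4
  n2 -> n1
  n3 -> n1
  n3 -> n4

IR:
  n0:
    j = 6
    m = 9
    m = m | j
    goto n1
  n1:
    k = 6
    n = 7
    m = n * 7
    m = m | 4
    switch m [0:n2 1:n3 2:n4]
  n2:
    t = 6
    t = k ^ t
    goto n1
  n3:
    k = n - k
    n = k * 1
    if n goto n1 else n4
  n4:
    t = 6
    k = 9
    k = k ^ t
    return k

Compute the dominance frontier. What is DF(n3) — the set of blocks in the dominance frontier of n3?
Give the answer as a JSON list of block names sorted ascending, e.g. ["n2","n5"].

Answer: ["n1", "n4"]

Analysis:
idom tree: n1←n0 n2←n1 n3←n1 n4←n1
Dom at joins:
  n1: preds {n0,n2,n3}: {n0} ∩ {n0,n1,n2} ∩ {n0,n1,n3} = {n0}; idom=n0
  n4: preds {n1,n3}: {n0,n1} ∩ {n0,n1,n3} = {n0,n1}; idom=n1

Frontier:
  join n1 pred n0: · stop@n0
  join n1 pred n2: n2→n1 stop@n0
  join n1 pred n3: n3→n1 stop@n0
  join n4 pred n1: · stop@n1
  join n4 pred n3: n3 stop@n1
  n0 → ∅
  n1 → {n1}
  n2 → {n1}
  n3 → {n1,n4}
  n4 → ∅

DF(n3) = ["n1", "n4"]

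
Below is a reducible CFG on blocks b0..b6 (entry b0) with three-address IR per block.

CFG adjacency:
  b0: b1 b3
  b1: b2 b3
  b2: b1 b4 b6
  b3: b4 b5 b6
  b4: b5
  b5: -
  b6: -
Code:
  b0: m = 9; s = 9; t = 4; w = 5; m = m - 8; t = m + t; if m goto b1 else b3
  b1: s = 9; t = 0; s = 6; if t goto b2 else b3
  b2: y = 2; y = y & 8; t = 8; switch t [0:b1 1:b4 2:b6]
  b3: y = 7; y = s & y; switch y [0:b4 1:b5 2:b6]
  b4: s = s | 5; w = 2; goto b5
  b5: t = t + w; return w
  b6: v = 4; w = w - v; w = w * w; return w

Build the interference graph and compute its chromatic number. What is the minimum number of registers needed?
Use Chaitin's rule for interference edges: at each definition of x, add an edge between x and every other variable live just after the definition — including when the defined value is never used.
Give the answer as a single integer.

def/use:
  b0: {m,s,t,w} / ∅
  b1: {s,t} / ∅
  b2: {t,y} / ∅
  b3: {y} / {s}
  b4: {s,w} / {s}
  b5: {t} / {t,w}
  b6: {v,w} / {w}

Liveness:
  live b0: ∅→{s,t,w}
  live b1: {w}→{s,t,w}
  live b2: {s,w}→{s,t,w}
  live b3: {s,t,w}→{s,t,w}
  live b4: {s,t}→{t,w}
  live b5: {t,w}→∅
  live b6: {w}→∅

Interfere edges:
  m — {s,t,w}
  s — {m,t,w,y}
  t — {m,s,w,y}
  v — {w}
  w — {m,s,t,v,y}
  y — {s,t,w}

Registers:
  lower bound: {m,s,t,w} mutually conflict ⇒ χ ≥ 4
  assign m→r3 s→r1 t→r2 v→r1 w→r0 y→r3 — no edge inside a register ⇒ χ ≤ 4
  χ = 4

Answer: 4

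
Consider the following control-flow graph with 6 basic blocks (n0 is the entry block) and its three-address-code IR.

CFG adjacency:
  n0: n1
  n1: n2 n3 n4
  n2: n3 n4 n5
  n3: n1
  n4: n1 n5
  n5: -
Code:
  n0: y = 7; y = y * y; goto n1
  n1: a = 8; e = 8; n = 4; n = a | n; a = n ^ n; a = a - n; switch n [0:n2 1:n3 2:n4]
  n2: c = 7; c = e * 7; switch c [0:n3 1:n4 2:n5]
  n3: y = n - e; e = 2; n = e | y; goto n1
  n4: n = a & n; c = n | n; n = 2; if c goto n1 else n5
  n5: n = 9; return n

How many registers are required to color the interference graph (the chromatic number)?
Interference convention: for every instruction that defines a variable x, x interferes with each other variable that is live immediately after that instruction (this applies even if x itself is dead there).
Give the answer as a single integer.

Per-block:
  n0: def={y} ue=∅
  n1: def={a,e,n} ue=∅
  n2: def={c} ue={e}
  n3: def={e,n,y} ue={e,n}
  n4: def={c,n} ue={a,n}
  n5: def={n} ue=∅

Backward fixpoint:
  n0: in=∅ out=∅
  n1: in=∅ out={a,e,n}
  n2: in={a,e,n} out={a,e,n}
  n3: in={e,n} out=∅
  n4: in={a,n} out=∅
  n5: in=∅ out=∅

Conflict graph:
  a — {c,e,n}
  c — {a,e,n}
  e — {a,c,n,y}
  n — {a,c,e}
  y — {e}

Chromatic number:
  clique {a,c,e,n} ⇒ need ≥ 4
  4-colouring: c0={e}  c1={a,y}  c2={c}  c3={n}
  χ = 4

Answer: 4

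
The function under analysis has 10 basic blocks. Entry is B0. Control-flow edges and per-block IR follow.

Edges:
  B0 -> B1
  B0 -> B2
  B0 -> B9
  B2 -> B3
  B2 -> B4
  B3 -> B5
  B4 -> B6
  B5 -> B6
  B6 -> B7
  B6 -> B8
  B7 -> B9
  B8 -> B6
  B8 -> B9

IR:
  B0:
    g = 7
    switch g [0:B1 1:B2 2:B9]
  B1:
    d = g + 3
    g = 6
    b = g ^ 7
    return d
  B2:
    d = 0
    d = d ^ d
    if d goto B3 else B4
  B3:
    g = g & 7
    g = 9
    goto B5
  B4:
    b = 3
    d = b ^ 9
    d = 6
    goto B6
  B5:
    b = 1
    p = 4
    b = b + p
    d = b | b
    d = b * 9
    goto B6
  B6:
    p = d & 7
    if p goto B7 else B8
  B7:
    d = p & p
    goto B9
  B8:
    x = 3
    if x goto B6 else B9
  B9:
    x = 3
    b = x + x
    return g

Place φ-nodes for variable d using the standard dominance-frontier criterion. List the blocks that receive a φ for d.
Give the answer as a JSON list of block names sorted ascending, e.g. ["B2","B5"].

Answer: ["B6", "B9"]

Analysis:
idom tree: B1←B0 B2←B0 B3←B2 B4←B2 B5←B3 B6←B2 B7←B6 B8←B6 B9←B0
Join-block Dom:
  B6: preds {B4,B5,B8}: {B0,B2,B4} ∩ {B0,B2,B3,B5} ∩ {B0,B2,B6,B8} = {B0,B2}; idom=B2
  B9: preds {B0,B7,B8}: {B0} ∩ {B0,B2,B6,B7} ∩ {B0,B2,B6,B8} = {B0}; idom=B0

Frontier:
  join B6 pred B4: B4 stop@B2
  join B6 pred B5: B5→B3 stop@B2
  join B6 pred B8: B8→B6 stop@B2
  join B9 pred B0: · stop@B0
  join B9 pred B7: B7→B6→B2 stop@B0
  join B9 pred B8: B8→B6→B2 stop@B0
  DF(B0)=∅
  DF(B1)=∅
  DF(B2)={B9}
  DF(B3)={B6}
  DF(B4)={B6}
  DF(B5)={B6}
  DF(B6)={B6,B9}
  DF(B7)={B9}
  DF(B8)={B6,B9}
  DF(B9)=∅

φ for d: defs {B1,B2,B4,B5,B7}
  DF⁺ = {B6,B9}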